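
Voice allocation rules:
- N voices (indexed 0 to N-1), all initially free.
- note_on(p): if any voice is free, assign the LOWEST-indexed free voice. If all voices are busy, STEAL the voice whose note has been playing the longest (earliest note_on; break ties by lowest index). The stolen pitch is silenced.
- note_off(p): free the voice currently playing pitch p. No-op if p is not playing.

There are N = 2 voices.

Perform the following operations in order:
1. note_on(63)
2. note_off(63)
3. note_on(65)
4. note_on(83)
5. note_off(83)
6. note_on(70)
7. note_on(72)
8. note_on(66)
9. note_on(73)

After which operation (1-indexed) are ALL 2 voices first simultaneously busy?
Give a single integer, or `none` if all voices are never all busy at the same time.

Op 1: note_on(63): voice 0 is free -> assigned | voices=[63 -]
Op 2: note_off(63): free voice 0 | voices=[- -]
Op 3: note_on(65): voice 0 is free -> assigned | voices=[65 -]
Op 4: note_on(83): voice 1 is free -> assigned | voices=[65 83]
Op 5: note_off(83): free voice 1 | voices=[65 -]
Op 6: note_on(70): voice 1 is free -> assigned | voices=[65 70]
Op 7: note_on(72): all voices busy, STEAL voice 0 (pitch 65, oldest) -> assign | voices=[72 70]
Op 8: note_on(66): all voices busy, STEAL voice 1 (pitch 70, oldest) -> assign | voices=[72 66]
Op 9: note_on(73): all voices busy, STEAL voice 0 (pitch 72, oldest) -> assign | voices=[73 66]

Answer: 4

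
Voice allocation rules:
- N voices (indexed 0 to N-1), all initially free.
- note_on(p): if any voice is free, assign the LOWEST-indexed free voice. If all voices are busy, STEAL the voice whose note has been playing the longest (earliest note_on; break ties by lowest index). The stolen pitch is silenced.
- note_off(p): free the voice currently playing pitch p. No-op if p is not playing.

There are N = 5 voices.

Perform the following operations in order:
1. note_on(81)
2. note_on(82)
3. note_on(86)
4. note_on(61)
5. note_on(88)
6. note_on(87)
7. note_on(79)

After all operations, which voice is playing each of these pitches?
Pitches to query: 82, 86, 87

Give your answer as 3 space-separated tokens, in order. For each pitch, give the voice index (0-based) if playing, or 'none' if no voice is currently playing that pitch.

Answer: none 2 0

Derivation:
Op 1: note_on(81): voice 0 is free -> assigned | voices=[81 - - - -]
Op 2: note_on(82): voice 1 is free -> assigned | voices=[81 82 - - -]
Op 3: note_on(86): voice 2 is free -> assigned | voices=[81 82 86 - -]
Op 4: note_on(61): voice 3 is free -> assigned | voices=[81 82 86 61 -]
Op 5: note_on(88): voice 4 is free -> assigned | voices=[81 82 86 61 88]
Op 6: note_on(87): all voices busy, STEAL voice 0 (pitch 81, oldest) -> assign | voices=[87 82 86 61 88]
Op 7: note_on(79): all voices busy, STEAL voice 1 (pitch 82, oldest) -> assign | voices=[87 79 86 61 88]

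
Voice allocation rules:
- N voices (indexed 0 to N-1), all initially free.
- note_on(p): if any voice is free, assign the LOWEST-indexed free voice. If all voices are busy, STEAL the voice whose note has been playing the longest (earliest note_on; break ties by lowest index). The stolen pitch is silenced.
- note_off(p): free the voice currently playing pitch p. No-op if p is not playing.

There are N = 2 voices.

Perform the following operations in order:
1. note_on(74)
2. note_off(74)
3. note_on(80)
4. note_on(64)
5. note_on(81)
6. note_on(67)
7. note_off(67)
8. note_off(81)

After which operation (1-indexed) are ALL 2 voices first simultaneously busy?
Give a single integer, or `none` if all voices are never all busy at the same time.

Answer: 4

Derivation:
Op 1: note_on(74): voice 0 is free -> assigned | voices=[74 -]
Op 2: note_off(74): free voice 0 | voices=[- -]
Op 3: note_on(80): voice 0 is free -> assigned | voices=[80 -]
Op 4: note_on(64): voice 1 is free -> assigned | voices=[80 64]
Op 5: note_on(81): all voices busy, STEAL voice 0 (pitch 80, oldest) -> assign | voices=[81 64]
Op 6: note_on(67): all voices busy, STEAL voice 1 (pitch 64, oldest) -> assign | voices=[81 67]
Op 7: note_off(67): free voice 1 | voices=[81 -]
Op 8: note_off(81): free voice 0 | voices=[- -]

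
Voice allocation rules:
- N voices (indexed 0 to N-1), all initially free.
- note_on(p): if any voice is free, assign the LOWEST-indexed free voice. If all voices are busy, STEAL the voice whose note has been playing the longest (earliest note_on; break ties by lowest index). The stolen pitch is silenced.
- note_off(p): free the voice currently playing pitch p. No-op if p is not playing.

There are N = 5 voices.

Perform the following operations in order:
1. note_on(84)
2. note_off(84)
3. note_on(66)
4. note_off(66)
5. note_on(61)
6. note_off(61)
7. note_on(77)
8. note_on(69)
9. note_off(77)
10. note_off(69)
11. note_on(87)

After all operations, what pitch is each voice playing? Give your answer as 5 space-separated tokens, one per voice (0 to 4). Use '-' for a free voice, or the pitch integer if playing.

Op 1: note_on(84): voice 0 is free -> assigned | voices=[84 - - - -]
Op 2: note_off(84): free voice 0 | voices=[- - - - -]
Op 3: note_on(66): voice 0 is free -> assigned | voices=[66 - - - -]
Op 4: note_off(66): free voice 0 | voices=[- - - - -]
Op 5: note_on(61): voice 0 is free -> assigned | voices=[61 - - - -]
Op 6: note_off(61): free voice 0 | voices=[- - - - -]
Op 7: note_on(77): voice 0 is free -> assigned | voices=[77 - - - -]
Op 8: note_on(69): voice 1 is free -> assigned | voices=[77 69 - - -]
Op 9: note_off(77): free voice 0 | voices=[- 69 - - -]
Op 10: note_off(69): free voice 1 | voices=[- - - - -]
Op 11: note_on(87): voice 0 is free -> assigned | voices=[87 - - - -]

Answer: 87 - - - -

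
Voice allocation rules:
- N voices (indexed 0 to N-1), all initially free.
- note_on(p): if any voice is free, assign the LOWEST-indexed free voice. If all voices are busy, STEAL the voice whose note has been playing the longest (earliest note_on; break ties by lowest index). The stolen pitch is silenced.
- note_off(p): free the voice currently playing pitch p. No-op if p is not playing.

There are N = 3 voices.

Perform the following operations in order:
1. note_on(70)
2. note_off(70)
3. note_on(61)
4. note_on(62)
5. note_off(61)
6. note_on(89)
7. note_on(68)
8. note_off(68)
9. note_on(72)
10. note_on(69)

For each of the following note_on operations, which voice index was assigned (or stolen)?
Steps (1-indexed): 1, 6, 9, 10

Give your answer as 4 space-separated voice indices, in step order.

Answer: 0 0 2 1

Derivation:
Op 1: note_on(70): voice 0 is free -> assigned | voices=[70 - -]
Op 2: note_off(70): free voice 0 | voices=[- - -]
Op 3: note_on(61): voice 0 is free -> assigned | voices=[61 - -]
Op 4: note_on(62): voice 1 is free -> assigned | voices=[61 62 -]
Op 5: note_off(61): free voice 0 | voices=[- 62 -]
Op 6: note_on(89): voice 0 is free -> assigned | voices=[89 62 -]
Op 7: note_on(68): voice 2 is free -> assigned | voices=[89 62 68]
Op 8: note_off(68): free voice 2 | voices=[89 62 -]
Op 9: note_on(72): voice 2 is free -> assigned | voices=[89 62 72]
Op 10: note_on(69): all voices busy, STEAL voice 1 (pitch 62, oldest) -> assign | voices=[89 69 72]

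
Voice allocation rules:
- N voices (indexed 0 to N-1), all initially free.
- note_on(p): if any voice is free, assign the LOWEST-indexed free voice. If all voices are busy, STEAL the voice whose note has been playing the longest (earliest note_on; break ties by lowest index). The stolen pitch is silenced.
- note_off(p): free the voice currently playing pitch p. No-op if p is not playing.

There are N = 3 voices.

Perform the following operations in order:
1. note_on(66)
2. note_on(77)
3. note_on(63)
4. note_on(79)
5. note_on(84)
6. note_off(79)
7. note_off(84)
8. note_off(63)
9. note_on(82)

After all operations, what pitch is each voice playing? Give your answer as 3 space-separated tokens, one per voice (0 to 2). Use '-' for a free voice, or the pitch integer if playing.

Op 1: note_on(66): voice 0 is free -> assigned | voices=[66 - -]
Op 2: note_on(77): voice 1 is free -> assigned | voices=[66 77 -]
Op 3: note_on(63): voice 2 is free -> assigned | voices=[66 77 63]
Op 4: note_on(79): all voices busy, STEAL voice 0 (pitch 66, oldest) -> assign | voices=[79 77 63]
Op 5: note_on(84): all voices busy, STEAL voice 1 (pitch 77, oldest) -> assign | voices=[79 84 63]
Op 6: note_off(79): free voice 0 | voices=[- 84 63]
Op 7: note_off(84): free voice 1 | voices=[- - 63]
Op 8: note_off(63): free voice 2 | voices=[- - -]
Op 9: note_on(82): voice 0 is free -> assigned | voices=[82 - -]

Answer: 82 - -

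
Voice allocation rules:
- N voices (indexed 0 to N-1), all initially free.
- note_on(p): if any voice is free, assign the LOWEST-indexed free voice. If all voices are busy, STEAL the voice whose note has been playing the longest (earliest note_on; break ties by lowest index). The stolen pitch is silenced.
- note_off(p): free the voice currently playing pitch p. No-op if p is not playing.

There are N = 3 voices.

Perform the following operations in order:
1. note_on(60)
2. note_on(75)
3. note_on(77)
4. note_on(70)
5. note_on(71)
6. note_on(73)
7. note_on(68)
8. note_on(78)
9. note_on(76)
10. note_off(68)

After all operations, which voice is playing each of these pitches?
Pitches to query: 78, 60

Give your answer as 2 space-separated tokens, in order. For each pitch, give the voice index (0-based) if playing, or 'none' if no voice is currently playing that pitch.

Answer: 1 none

Derivation:
Op 1: note_on(60): voice 0 is free -> assigned | voices=[60 - -]
Op 2: note_on(75): voice 1 is free -> assigned | voices=[60 75 -]
Op 3: note_on(77): voice 2 is free -> assigned | voices=[60 75 77]
Op 4: note_on(70): all voices busy, STEAL voice 0 (pitch 60, oldest) -> assign | voices=[70 75 77]
Op 5: note_on(71): all voices busy, STEAL voice 1 (pitch 75, oldest) -> assign | voices=[70 71 77]
Op 6: note_on(73): all voices busy, STEAL voice 2 (pitch 77, oldest) -> assign | voices=[70 71 73]
Op 7: note_on(68): all voices busy, STEAL voice 0 (pitch 70, oldest) -> assign | voices=[68 71 73]
Op 8: note_on(78): all voices busy, STEAL voice 1 (pitch 71, oldest) -> assign | voices=[68 78 73]
Op 9: note_on(76): all voices busy, STEAL voice 2 (pitch 73, oldest) -> assign | voices=[68 78 76]
Op 10: note_off(68): free voice 0 | voices=[- 78 76]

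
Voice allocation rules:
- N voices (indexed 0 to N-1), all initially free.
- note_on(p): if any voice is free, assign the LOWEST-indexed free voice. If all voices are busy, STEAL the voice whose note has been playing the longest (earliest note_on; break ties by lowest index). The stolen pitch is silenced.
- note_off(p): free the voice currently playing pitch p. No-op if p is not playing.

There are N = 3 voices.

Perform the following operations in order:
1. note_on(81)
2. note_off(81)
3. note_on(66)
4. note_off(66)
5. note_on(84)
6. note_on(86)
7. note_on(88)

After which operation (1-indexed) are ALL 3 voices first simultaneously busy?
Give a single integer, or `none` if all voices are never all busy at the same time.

Op 1: note_on(81): voice 0 is free -> assigned | voices=[81 - -]
Op 2: note_off(81): free voice 0 | voices=[- - -]
Op 3: note_on(66): voice 0 is free -> assigned | voices=[66 - -]
Op 4: note_off(66): free voice 0 | voices=[- - -]
Op 5: note_on(84): voice 0 is free -> assigned | voices=[84 - -]
Op 6: note_on(86): voice 1 is free -> assigned | voices=[84 86 -]
Op 7: note_on(88): voice 2 is free -> assigned | voices=[84 86 88]

Answer: 7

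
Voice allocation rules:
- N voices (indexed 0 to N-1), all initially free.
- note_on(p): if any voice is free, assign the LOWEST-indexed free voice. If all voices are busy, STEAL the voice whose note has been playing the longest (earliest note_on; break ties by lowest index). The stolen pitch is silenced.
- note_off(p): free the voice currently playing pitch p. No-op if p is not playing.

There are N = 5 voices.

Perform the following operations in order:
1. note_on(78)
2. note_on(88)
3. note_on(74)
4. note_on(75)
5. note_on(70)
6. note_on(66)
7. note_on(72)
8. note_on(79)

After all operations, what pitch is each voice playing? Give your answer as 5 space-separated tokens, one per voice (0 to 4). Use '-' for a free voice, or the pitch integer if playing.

Answer: 66 72 79 75 70

Derivation:
Op 1: note_on(78): voice 0 is free -> assigned | voices=[78 - - - -]
Op 2: note_on(88): voice 1 is free -> assigned | voices=[78 88 - - -]
Op 3: note_on(74): voice 2 is free -> assigned | voices=[78 88 74 - -]
Op 4: note_on(75): voice 3 is free -> assigned | voices=[78 88 74 75 -]
Op 5: note_on(70): voice 4 is free -> assigned | voices=[78 88 74 75 70]
Op 6: note_on(66): all voices busy, STEAL voice 0 (pitch 78, oldest) -> assign | voices=[66 88 74 75 70]
Op 7: note_on(72): all voices busy, STEAL voice 1 (pitch 88, oldest) -> assign | voices=[66 72 74 75 70]
Op 8: note_on(79): all voices busy, STEAL voice 2 (pitch 74, oldest) -> assign | voices=[66 72 79 75 70]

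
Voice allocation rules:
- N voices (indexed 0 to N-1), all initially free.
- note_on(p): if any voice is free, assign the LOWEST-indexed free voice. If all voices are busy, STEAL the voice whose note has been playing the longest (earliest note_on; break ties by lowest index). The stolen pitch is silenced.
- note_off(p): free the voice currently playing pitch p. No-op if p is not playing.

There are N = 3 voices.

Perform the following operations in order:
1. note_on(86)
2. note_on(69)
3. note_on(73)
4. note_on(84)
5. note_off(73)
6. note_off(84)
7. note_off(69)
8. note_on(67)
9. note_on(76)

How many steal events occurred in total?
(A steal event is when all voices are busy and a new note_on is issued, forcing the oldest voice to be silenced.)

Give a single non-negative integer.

Op 1: note_on(86): voice 0 is free -> assigned | voices=[86 - -]
Op 2: note_on(69): voice 1 is free -> assigned | voices=[86 69 -]
Op 3: note_on(73): voice 2 is free -> assigned | voices=[86 69 73]
Op 4: note_on(84): all voices busy, STEAL voice 0 (pitch 86, oldest) -> assign | voices=[84 69 73]
Op 5: note_off(73): free voice 2 | voices=[84 69 -]
Op 6: note_off(84): free voice 0 | voices=[- 69 -]
Op 7: note_off(69): free voice 1 | voices=[- - -]
Op 8: note_on(67): voice 0 is free -> assigned | voices=[67 - -]
Op 9: note_on(76): voice 1 is free -> assigned | voices=[67 76 -]

Answer: 1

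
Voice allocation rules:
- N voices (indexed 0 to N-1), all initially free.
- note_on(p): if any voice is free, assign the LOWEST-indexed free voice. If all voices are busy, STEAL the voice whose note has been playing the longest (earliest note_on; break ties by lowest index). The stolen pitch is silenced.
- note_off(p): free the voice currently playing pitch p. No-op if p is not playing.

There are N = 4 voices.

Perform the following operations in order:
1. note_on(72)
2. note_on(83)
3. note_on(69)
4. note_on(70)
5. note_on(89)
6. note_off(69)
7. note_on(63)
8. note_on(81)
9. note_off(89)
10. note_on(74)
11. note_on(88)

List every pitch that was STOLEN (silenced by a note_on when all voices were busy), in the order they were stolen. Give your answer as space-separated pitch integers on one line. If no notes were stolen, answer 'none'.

Answer: 72 83 70

Derivation:
Op 1: note_on(72): voice 0 is free -> assigned | voices=[72 - - -]
Op 2: note_on(83): voice 1 is free -> assigned | voices=[72 83 - -]
Op 3: note_on(69): voice 2 is free -> assigned | voices=[72 83 69 -]
Op 4: note_on(70): voice 3 is free -> assigned | voices=[72 83 69 70]
Op 5: note_on(89): all voices busy, STEAL voice 0 (pitch 72, oldest) -> assign | voices=[89 83 69 70]
Op 6: note_off(69): free voice 2 | voices=[89 83 - 70]
Op 7: note_on(63): voice 2 is free -> assigned | voices=[89 83 63 70]
Op 8: note_on(81): all voices busy, STEAL voice 1 (pitch 83, oldest) -> assign | voices=[89 81 63 70]
Op 9: note_off(89): free voice 0 | voices=[- 81 63 70]
Op 10: note_on(74): voice 0 is free -> assigned | voices=[74 81 63 70]
Op 11: note_on(88): all voices busy, STEAL voice 3 (pitch 70, oldest) -> assign | voices=[74 81 63 88]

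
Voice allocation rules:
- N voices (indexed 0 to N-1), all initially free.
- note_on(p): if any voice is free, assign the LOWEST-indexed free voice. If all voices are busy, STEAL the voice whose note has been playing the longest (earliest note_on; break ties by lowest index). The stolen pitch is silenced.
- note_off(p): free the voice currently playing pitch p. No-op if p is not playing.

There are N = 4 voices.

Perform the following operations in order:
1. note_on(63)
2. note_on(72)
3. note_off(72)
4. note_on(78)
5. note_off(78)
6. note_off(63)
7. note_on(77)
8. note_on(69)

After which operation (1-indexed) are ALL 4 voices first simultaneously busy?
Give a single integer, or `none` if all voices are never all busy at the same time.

Op 1: note_on(63): voice 0 is free -> assigned | voices=[63 - - -]
Op 2: note_on(72): voice 1 is free -> assigned | voices=[63 72 - -]
Op 3: note_off(72): free voice 1 | voices=[63 - - -]
Op 4: note_on(78): voice 1 is free -> assigned | voices=[63 78 - -]
Op 5: note_off(78): free voice 1 | voices=[63 - - -]
Op 6: note_off(63): free voice 0 | voices=[- - - -]
Op 7: note_on(77): voice 0 is free -> assigned | voices=[77 - - -]
Op 8: note_on(69): voice 1 is free -> assigned | voices=[77 69 - -]

Answer: none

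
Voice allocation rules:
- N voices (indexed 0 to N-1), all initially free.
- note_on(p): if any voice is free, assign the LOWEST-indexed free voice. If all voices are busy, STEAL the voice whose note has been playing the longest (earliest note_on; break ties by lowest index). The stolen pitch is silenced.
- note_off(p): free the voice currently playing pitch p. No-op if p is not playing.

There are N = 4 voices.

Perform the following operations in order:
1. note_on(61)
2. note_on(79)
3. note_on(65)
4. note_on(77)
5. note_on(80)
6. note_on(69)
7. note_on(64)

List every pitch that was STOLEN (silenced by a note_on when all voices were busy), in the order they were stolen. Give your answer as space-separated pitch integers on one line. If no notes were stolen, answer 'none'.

Answer: 61 79 65

Derivation:
Op 1: note_on(61): voice 0 is free -> assigned | voices=[61 - - -]
Op 2: note_on(79): voice 1 is free -> assigned | voices=[61 79 - -]
Op 3: note_on(65): voice 2 is free -> assigned | voices=[61 79 65 -]
Op 4: note_on(77): voice 3 is free -> assigned | voices=[61 79 65 77]
Op 5: note_on(80): all voices busy, STEAL voice 0 (pitch 61, oldest) -> assign | voices=[80 79 65 77]
Op 6: note_on(69): all voices busy, STEAL voice 1 (pitch 79, oldest) -> assign | voices=[80 69 65 77]
Op 7: note_on(64): all voices busy, STEAL voice 2 (pitch 65, oldest) -> assign | voices=[80 69 64 77]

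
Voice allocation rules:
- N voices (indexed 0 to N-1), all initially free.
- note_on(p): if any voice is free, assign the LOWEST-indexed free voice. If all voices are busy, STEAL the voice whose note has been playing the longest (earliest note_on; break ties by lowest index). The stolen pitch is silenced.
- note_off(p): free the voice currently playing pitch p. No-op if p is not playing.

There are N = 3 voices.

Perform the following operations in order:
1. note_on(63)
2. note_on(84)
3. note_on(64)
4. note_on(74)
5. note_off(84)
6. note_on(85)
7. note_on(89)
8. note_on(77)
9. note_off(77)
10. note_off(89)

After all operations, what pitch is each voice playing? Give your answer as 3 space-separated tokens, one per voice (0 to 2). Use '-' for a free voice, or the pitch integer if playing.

Answer: - 85 -

Derivation:
Op 1: note_on(63): voice 0 is free -> assigned | voices=[63 - -]
Op 2: note_on(84): voice 1 is free -> assigned | voices=[63 84 -]
Op 3: note_on(64): voice 2 is free -> assigned | voices=[63 84 64]
Op 4: note_on(74): all voices busy, STEAL voice 0 (pitch 63, oldest) -> assign | voices=[74 84 64]
Op 5: note_off(84): free voice 1 | voices=[74 - 64]
Op 6: note_on(85): voice 1 is free -> assigned | voices=[74 85 64]
Op 7: note_on(89): all voices busy, STEAL voice 2 (pitch 64, oldest) -> assign | voices=[74 85 89]
Op 8: note_on(77): all voices busy, STEAL voice 0 (pitch 74, oldest) -> assign | voices=[77 85 89]
Op 9: note_off(77): free voice 0 | voices=[- 85 89]
Op 10: note_off(89): free voice 2 | voices=[- 85 -]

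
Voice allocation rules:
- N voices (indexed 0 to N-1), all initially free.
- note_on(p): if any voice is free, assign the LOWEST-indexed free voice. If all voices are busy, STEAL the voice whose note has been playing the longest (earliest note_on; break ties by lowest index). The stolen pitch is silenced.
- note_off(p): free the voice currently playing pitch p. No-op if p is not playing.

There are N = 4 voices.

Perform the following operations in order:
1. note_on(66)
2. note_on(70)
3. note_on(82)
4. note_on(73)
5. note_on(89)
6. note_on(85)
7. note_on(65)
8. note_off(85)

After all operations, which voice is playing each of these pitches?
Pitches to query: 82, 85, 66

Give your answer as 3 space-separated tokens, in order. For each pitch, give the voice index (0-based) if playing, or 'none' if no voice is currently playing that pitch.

Op 1: note_on(66): voice 0 is free -> assigned | voices=[66 - - -]
Op 2: note_on(70): voice 1 is free -> assigned | voices=[66 70 - -]
Op 3: note_on(82): voice 2 is free -> assigned | voices=[66 70 82 -]
Op 4: note_on(73): voice 3 is free -> assigned | voices=[66 70 82 73]
Op 5: note_on(89): all voices busy, STEAL voice 0 (pitch 66, oldest) -> assign | voices=[89 70 82 73]
Op 6: note_on(85): all voices busy, STEAL voice 1 (pitch 70, oldest) -> assign | voices=[89 85 82 73]
Op 7: note_on(65): all voices busy, STEAL voice 2 (pitch 82, oldest) -> assign | voices=[89 85 65 73]
Op 8: note_off(85): free voice 1 | voices=[89 - 65 73]

Answer: none none none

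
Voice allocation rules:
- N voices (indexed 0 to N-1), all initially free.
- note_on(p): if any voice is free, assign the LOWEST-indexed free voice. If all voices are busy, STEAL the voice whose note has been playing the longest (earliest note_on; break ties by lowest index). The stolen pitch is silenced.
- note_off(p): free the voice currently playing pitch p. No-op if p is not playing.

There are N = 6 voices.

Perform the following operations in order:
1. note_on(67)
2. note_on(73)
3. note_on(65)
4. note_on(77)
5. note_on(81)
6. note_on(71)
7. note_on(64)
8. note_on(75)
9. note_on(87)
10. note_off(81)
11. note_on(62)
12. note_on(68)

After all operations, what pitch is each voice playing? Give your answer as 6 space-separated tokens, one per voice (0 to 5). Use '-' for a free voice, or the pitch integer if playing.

Answer: 64 75 87 68 62 71

Derivation:
Op 1: note_on(67): voice 0 is free -> assigned | voices=[67 - - - - -]
Op 2: note_on(73): voice 1 is free -> assigned | voices=[67 73 - - - -]
Op 3: note_on(65): voice 2 is free -> assigned | voices=[67 73 65 - - -]
Op 4: note_on(77): voice 3 is free -> assigned | voices=[67 73 65 77 - -]
Op 5: note_on(81): voice 4 is free -> assigned | voices=[67 73 65 77 81 -]
Op 6: note_on(71): voice 5 is free -> assigned | voices=[67 73 65 77 81 71]
Op 7: note_on(64): all voices busy, STEAL voice 0 (pitch 67, oldest) -> assign | voices=[64 73 65 77 81 71]
Op 8: note_on(75): all voices busy, STEAL voice 1 (pitch 73, oldest) -> assign | voices=[64 75 65 77 81 71]
Op 9: note_on(87): all voices busy, STEAL voice 2 (pitch 65, oldest) -> assign | voices=[64 75 87 77 81 71]
Op 10: note_off(81): free voice 4 | voices=[64 75 87 77 - 71]
Op 11: note_on(62): voice 4 is free -> assigned | voices=[64 75 87 77 62 71]
Op 12: note_on(68): all voices busy, STEAL voice 3 (pitch 77, oldest) -> assign | voices=[64 75 87 68 62 71]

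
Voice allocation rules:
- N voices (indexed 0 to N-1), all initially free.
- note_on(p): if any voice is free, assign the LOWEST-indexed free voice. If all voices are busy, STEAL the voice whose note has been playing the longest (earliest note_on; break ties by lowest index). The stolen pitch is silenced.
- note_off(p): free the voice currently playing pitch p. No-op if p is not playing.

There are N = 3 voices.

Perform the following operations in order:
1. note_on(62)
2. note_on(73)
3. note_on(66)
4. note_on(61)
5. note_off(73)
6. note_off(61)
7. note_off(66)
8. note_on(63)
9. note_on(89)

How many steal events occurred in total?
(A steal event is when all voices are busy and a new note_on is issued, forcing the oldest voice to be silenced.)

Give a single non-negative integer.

Answer: 1

Derivation:
Op 1: note_on(62): voice 0 is free -> assigned | voices=[62 - -]
Op 2: note_on(73): voice 1 is free -> assigned | voices=[62 73 -]
Op 3: note_on(66): voice 2 is free -> assigned | voices=[62 73 66]
Op 4: note_on(61): all voices busy, STEAL voice 0 (pitch 62, oldest) -> assign | voices=[61 73 66]
Op 5: note_off(73): free voice 1 | voices=[61 - 66]
Op 6: note_off(61): free voice 0 | voices=[- - 66]
Op 7: note_off(66): free voice 2 | voices=[- - -]
Op 8: note_on(63): voice 0 is free -> assigned | voices=[63 - -]
Op 9: note_on(89): voice 1 is free -> assigned | voices=[63 89 -]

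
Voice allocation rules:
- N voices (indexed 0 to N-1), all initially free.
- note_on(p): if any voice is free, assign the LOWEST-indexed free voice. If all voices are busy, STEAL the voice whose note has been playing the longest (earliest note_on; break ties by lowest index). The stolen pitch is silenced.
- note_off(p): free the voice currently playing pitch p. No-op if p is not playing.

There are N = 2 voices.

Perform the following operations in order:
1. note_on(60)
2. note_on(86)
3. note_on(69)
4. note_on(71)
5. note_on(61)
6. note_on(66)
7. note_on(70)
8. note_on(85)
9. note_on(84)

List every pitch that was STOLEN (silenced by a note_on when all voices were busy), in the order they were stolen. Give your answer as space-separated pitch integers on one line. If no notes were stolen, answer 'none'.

Answer: 60 86 69 71 61 66 70

Derivation:
Op 1: note_on(60): voice 0 is free -> assigned | voices=[60 -]
Op 2: note_on(86): voice 1 is free -> assigned | voices=[60 86]
Op 3: note_on(69): all voices busy, STEAL voice 0 (pitch 60, oldest) -> assign | voices=[69 86]
Op 4: note_on(71): all voices busy, STEAL voice 1 (pitch 86, oldest) -> assign | voices=[69 71]
Op 5: note_on(61): all voices busy, STEAL voice 0 (pitch 69, oldest) -> assign | voices=[61 71]
Op 6: note_on(66): all voices busy, STEAL voice 1 (pitch 71, oldest) -> assign | voices=[61 66]
Op 7: note_on(70): all voices busy, STEAL voice 0 (pitch 61, oldest) -> assign | voices=[70 66]
Op 8: note_on(85): all voices busy, STEAL voice 1 (pitch 66, oldest) -> assign | voices=[70 85]
Op 9: note_on(84): all voices busy, STEAL voice 0 (pitch 70, oldest) -> assign | voices=[84 85]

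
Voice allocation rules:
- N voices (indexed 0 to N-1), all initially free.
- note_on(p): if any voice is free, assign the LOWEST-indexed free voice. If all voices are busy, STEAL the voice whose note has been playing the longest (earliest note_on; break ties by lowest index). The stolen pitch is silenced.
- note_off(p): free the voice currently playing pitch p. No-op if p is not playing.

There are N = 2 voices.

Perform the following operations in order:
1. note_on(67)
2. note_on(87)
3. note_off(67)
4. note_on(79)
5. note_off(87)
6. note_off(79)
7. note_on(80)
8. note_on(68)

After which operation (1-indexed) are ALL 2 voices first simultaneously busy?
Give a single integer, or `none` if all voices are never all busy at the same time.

Op 1: note_on(67): voice 0 is free -> assigned | voices=[67 -]
Op 2: note_on(87): voice 1 is free -> assigned | voices=[67 87]
Op 3: note_off(67): free voice 0 | voices=[- 87]
Op 4: note_on(79): voice 0 is free -> assigned | voices=[79 87]
Op 5: note_off(87): free voice 1 | voices=[79 -]
Op 6: note_off(79): free voice 0 | voices=[- -]
Op 7: note_on(80): voice 0 is free -> assigned | voices=[80 -]
Op 8: note_on(68): voice 1 is free -> assigned | voices=[80 68]

Answer: 2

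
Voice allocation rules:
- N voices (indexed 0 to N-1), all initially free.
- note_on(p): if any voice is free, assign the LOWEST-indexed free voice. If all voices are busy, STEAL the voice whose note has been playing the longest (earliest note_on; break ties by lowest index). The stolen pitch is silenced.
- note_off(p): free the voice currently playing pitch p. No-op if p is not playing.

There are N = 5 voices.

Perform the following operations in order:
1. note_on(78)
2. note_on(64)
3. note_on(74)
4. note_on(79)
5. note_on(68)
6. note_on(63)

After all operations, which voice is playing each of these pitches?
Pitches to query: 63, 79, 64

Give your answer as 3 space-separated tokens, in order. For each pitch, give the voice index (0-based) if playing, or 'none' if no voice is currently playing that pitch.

Answer: 0 3 1

Derivation:
Op 1: note_on(78): voice 0 is free -> assigned | voices=[78 - - - -]
Op 2: note_on(64): voice 1 is free -> assigned | voices=[78 64 - - -]
Op 3: note_on(74): voice 2 is free -> assigned | voices=[78 64 74 - -]
Op 4: note_on(79): voice 3 is free -> assigned | voices=[78 64 74 79 -]
Op 5: note_on(68): voice 4 is free -> assigned | voices=[78 64 74 79 68]
Op 6: note_on(63): all voices busy, STEAL voice 0 (pitch 78, oldest) -> assign | voices=[63 64 74 79 68]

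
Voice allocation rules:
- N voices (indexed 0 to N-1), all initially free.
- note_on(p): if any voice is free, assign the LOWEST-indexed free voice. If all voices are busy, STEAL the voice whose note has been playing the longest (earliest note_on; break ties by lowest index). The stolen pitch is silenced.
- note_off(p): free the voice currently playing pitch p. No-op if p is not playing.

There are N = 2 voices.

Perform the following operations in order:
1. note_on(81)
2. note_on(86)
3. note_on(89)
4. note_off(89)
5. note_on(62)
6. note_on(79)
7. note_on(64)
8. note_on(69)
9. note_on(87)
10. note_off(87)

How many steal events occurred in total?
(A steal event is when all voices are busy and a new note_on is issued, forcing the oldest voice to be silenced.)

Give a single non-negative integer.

Op 1: note_on(81): voice 0 is free -> assigned | voices=[81 -]
Op 2: note_on(86): voice 1 is free -> assigned | voices=[81 86]
Op 3: note_on(89): all voices busy, STEAL voice 0 (pitch 81, oldest) -> assign | voices=[89 86]
Op 4: note_off(89): free voice 0 | voices=[- 86]
Op 5: note_on(62): voice 0 is free -> assigned | voices=[62 86]
Op 6: note_on(79): all voices busy, STEAL voice 1 (pitch 86, oldest) -> assign | voices=[62 79]
Op 7: note_on(64): all voices busy, STEAL voice 0 (pitch 62, oldest) -> assign | voices=[64 79]
Op 8: note_on(69): all voices busy, STEAL voice 1 (pitch 79, oldest) -> assign | voices=[64 69]
Op 9: note_on(87): all voices busy, STEAL voice 0 (pitch 64, oldest) -> assign | voices=[87 69]
Op 10: note_off(87): free voice 0 | voices=[- 69]

Answer: 5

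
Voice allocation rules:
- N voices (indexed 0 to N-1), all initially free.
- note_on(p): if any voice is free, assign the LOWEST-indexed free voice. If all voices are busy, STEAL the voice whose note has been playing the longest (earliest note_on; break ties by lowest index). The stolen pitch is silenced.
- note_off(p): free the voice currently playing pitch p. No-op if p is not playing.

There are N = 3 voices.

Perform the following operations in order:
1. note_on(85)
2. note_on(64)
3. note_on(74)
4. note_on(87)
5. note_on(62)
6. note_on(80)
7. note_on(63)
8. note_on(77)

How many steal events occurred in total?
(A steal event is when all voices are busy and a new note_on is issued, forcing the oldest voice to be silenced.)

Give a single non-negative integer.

Answer: 5

Derivation:
Op 1: note_on(85): voice 0 is free -> assigned | voices=[85 - -]
Op 2: note_on(64): voice 1 is free -> assigned | voices=[85 64 -]
Op 3: note_on(74): voice 2 is free -> assigned | voices=[85 64 74]
Op 4: note_on(87): all voices busy, STEAL voice 0 (pitch 85, oldest) -> assign | voices=[87 64 74]
Op 5: note_on(62): all voices busy, STEAL voice 1 (pitch 64, oldest) -> assign | voices=[87 62 74]
Op 6: note_on(80): all voices busy, STEAL voice 2 (pitch 74, oldest) -> assign | voices=[87 62 80]
Op 7: note_on(63): all voices busy, STEAL voice 0 (pitch 87, oldest) -> assign | voices=[63 62 80]
Op 8: note_on(77): all voices busy, STEAL voice 1 (pitch 62, oldest) -> assign | voices=[63 77 80]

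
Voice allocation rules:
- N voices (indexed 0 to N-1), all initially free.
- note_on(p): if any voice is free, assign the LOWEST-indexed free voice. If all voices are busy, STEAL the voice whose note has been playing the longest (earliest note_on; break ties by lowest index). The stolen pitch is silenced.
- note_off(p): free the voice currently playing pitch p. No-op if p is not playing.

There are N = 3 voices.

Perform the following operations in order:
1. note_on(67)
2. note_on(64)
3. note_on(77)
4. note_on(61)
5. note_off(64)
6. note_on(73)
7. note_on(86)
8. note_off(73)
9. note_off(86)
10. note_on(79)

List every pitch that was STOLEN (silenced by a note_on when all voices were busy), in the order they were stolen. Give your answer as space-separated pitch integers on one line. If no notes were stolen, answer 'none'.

Answer: 67 77

Derivation:
Op 1: note_on(67): voice 0 is free -> assigned | voices=[67 - -]
Op 2: note_on(64): voice 1 is free -> assigned | voices=[67 64 -]
Op 3: note_on(77): voice 2 is free -> assigned | voices=[67 64 77]
Op 4: note_on(61): all voices busy, STEAL voice 0 (pitch 67, oldest) -> assign | voices=[61 64 77]
Op 5: note_off(64): free voice 1 | voices=[61 - 77]
Op 6: note_on(73): voice 1 is free -> assigned | voices=[61 73 77]
Op 7: note_on(86): all voices busy, STEAL voice 2 (pitch 77, oldest) -> assign | voices=[61 73 86]
Op 8: note_off(73): free voice 1 | voices=[61 - 86]
Op 9: note_off(86): free voice 2 | voices=[61 - -]
Op 10: note_on(79): voice 1 is free -> assigned | voices=[61 79 -]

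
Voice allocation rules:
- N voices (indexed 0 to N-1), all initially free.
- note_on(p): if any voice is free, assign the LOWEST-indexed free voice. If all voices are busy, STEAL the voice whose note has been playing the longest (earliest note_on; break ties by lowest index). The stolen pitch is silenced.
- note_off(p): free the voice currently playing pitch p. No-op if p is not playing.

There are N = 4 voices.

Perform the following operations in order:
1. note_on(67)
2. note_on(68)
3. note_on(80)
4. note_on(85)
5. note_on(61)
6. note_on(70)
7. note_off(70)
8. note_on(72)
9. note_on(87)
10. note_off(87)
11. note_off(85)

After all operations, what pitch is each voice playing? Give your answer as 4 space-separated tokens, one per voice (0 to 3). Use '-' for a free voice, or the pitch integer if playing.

Answer: 61 72 - -

Derivation:
Op 1: note_on(67): voice 0 is free -> assigned | voices=[67 - - -]
Op 2: note_on(68): voice 1 is free -> assigned | voices=[67 68 - -]
Op 3: note_on(80): voice 2 is free -> assigned | voices=[67 68 80 -]
Op 4: note_on(85): voice 3 is free -> assigned | voices=[67 68 80 85]
Op 5: note_on(61): all voices busy, STEAL voice 0 (pitch 67, oldest) -> assign | voices=[61 68 80 85]
Op 6: note_on(70): all voices busy, STEAL voice 1 (pitch 68, oldest) -> assign | voices=[61 70 80 85]
Op 7: note_off(70): free voice 1 | voices=[61 - 80 85]
Op 8: note_on(72): voice 1 is free -> assigned | voices=[61 72 80 85]
Op 9: note_on(87): all voices busy, STEAL voice 2 (pitch 80, oldest) -> assign | voices=[61 72 87 85]
Op 10: note_off(87): free voice 2 | voices=[61 72 - 85]
Op 11: note_off(85): free voice 3 | voices=[61 72 - -]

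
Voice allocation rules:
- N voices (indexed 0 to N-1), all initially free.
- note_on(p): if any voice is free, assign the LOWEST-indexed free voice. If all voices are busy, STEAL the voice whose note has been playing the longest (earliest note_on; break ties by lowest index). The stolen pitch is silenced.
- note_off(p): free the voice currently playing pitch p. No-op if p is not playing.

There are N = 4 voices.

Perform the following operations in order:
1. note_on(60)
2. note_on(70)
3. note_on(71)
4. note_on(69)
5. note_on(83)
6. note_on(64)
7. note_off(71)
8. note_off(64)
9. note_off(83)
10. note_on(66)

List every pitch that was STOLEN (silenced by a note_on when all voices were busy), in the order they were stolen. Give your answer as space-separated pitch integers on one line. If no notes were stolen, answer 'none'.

Op 1: note_on(60): voice 0 is free -> assigned | voices=[60 - - -]
Op 2: note_on(70): voice 1 is free -> assigned | voices=[60 70 - -]
Op 3: note_on(71): voice 2 is free -> assigned | voices=[60 70 71 -]
Op 4: note_on(69): voice 3 is free -> assigned | voices=[60 70 71 69]
Op 5: note_on(83): all voices busy, STEAL voice 0 (pitch 60, oldest) -> assign | voices=[83 70 71 69]
Op 6: note_on(64): all voices busy, STEAL voice 1 (pitch 70, oldest) -> assign | voices=[83 64 71 69]
Op 7: note_off(71): free voice 2 | voices=[83 64 - 69]
Op 8: note_off(64): free voice 1 | voices=[83 - - 69]
Op 9: note_off(83): free voice 0 | voices=[- - - 69]
Op 10: note_on(66): voice 0 is free -> assigned | voices=[66 - - 69]

Answer: 60 70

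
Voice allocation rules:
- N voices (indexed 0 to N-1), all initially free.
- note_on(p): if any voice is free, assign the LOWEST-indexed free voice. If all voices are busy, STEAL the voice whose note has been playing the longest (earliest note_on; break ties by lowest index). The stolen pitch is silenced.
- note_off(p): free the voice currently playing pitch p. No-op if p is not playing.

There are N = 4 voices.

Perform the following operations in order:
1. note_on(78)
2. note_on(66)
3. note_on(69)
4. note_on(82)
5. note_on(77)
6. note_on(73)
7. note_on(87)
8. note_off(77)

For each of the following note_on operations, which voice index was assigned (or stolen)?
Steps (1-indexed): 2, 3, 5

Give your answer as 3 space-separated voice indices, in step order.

Answer: 1 2 0

Derivation:
Op 1: note_on(78): voice 0 is free -> assigned | voices=[78 - - -]
Op 2: note_on(66): voice 1 is free -> assigned | voices=[78 66 - -]
Op 3: note_on(69): voice 2 is free -> assigned | voices=[78 66 69 -]
Op 4: note_on(82): voice 3 is free -> assigned | voices=[78 66 69 82]
Op 5: note_on(77): all voices busy, STEAL voice 0 (pitch 78, oldest) -> assign | voices=[77 66 69 82]
Op 6: note_on(73): all voices busy, STEAL voice 1 (pitch 66, oldest) -> assign | voices=[77 73 69 82]
Op 7: note_on(87): all voices busy, STEAL voice 2 (pitch 69, oldest) -> assign | voices=[77 73 87 82]
Op 8: note_off(77): free voice 0 | voices=[- 73 87 82]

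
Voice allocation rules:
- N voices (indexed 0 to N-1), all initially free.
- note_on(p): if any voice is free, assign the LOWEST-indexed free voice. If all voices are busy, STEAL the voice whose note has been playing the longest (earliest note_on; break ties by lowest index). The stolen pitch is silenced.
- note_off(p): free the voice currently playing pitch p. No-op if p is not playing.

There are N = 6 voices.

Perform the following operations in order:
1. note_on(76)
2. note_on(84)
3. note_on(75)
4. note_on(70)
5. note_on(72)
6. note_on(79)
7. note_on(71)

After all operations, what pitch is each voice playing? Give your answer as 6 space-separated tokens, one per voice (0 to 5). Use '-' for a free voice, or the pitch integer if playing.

Answer: 71 84 75 70 72 79

Derivation:
Op 1: note_on(76): voice 0 is free -> assigned | voices=[76 - - - - -]
Op 2: note_on(84): voice 1 is free -> assigned | voices=[76 84 - - - -]
Op 3: note_on(75): voice 2 is free -> assigned | voices=[76 84 75 - - -]
Op 4: note_on(70): voice 3 is free -> assigned | voices=[76 84 75 70 - -]
Op 5: note_on(72): voice 4 is free -> assigned | voices=[76 84 75 70 72 -]
Op 6: note_on(79): voice 5 is free -> assigned | voices=[76 84 75 70 72 79]
Op 7: note_on(71): all voices busy, STEAL voice 0 (pitch 76, oldest) -> assign | voices=[71 84 75 70 72 79]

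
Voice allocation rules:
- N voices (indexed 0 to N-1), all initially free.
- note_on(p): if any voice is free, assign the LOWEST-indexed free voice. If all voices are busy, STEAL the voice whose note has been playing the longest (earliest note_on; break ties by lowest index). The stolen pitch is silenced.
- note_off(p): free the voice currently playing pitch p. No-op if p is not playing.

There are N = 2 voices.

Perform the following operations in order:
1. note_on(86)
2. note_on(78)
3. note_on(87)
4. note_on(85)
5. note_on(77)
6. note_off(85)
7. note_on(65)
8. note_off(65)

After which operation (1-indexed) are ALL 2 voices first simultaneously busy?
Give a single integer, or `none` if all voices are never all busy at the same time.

Op 1: note_on(86): voice 0 is free -> assigned | voices=[86 -]
Op 2: note_on(78): voice 1 is free -> assigned | voices=[86 78]
Op 3: note_on(87): all voices busy, STEAL voice 0 (pitch 86, oldest) -> assign | voices=[87 78]
Op 4: note_on(85): all voices busy, STEAL voice 1 (pitch 78, oldest) -> assign | voices=[87 85]
Op 5: note_on(77): all voices busy, STEAL voice 0 (pitch 87, oldest) -> assign | voices=[77 85]
Op 6: note_off(85): free voice 1 | voices=[77 -]
Op 7: note_on(65): voice 1 is free -> assigned | voices=[77 65]
Op 8: note_off(65): free voice 1 | voices=[77 -]

Answer: 2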